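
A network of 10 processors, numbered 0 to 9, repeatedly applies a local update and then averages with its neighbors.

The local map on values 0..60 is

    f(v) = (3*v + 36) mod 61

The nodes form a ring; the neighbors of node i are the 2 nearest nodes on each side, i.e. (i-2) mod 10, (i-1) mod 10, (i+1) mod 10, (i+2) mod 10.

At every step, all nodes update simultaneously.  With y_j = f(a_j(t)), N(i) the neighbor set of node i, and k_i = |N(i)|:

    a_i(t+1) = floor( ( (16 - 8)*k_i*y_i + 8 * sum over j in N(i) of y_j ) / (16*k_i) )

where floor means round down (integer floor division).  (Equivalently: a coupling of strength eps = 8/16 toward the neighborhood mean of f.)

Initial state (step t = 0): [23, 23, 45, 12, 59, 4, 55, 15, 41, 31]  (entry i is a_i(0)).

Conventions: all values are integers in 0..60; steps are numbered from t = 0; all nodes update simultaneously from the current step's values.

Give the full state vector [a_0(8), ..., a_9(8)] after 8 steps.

Simulating step by step:
t=0: [23, 23, 45, 12, 59, 4, 55, 15, 41, 31]
t=1: [39, 35, 40, 26, 30, 33, 25, 23, 29, 21]
t=2: [27, 29, 30, 35, 20, 25, 32, 34, 20, 30]
t=3: [33, 10, 15, 20, 27, 35, 22, 20, 28, 15]
t=4: [19, 13, 23, 30, 42, 30, 41, 34, 43, 24]
t=5: [34, 22, 33, 14, 31, 14, 31, 24, 38, 36]
t=6: [21, 29, 16, 18, 10, 18, 15, 32, 25, 27]
t=7: [35, 18, 20, 21, 15, 22, 21, 24, 40, 40]
t=8: [26, 30, 30, 34, 29, 38, 36, 41, 34, 33]

Answer: [26, 30, 30, 34, 29, 38, 36, 41, 34, 33]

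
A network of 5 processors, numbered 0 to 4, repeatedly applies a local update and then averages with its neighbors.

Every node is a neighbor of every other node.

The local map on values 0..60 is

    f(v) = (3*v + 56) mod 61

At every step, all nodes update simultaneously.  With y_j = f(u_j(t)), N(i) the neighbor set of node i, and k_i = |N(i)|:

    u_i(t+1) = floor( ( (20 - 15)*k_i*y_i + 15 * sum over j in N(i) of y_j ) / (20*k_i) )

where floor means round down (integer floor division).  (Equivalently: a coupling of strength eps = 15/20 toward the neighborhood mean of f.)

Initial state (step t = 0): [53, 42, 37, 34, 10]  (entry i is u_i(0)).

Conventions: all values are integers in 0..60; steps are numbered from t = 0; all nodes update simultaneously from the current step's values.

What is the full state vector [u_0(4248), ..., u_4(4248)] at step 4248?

Simulating step by step:
t=0: [53, 42, 37, 34, 10]
t=1: [39, 40, 39, 39, 38]
t=2: [51, 51, 51, 51, 50]
t=3: [25, 25, 25, 25, 25]
t=4: [9, 9, 9, 9, 9]
t=5: [22, 22, 22, 22, 22]
t=6: [0, 0, 0, 0, 0]
t=7: [56, 56, 56, 56, 56]
t=8: [41, 41, 41, 41, 41]
t=9: [57, 57, 57, 57, 57]
t=10: [44, 44, 44, 44, 44]
t=11: [5, 5, 5, 5, 5]
t=12: [10, 10, 10, 10, 10]
t=13: [25, 25, 25, 25, 25]

Answer: [41, 41, 41, 41, 41]
Key observation: The state at step 3, [25, 25, 25, 25, 25], reappears at step 13: the system is in a cycle of period 10 from step 3 on.  Therefore the state at step 4248 equals the state at step 3 + ((4248 - 3) mod 10) = 8, which is [41, 41, 41, 41, 41].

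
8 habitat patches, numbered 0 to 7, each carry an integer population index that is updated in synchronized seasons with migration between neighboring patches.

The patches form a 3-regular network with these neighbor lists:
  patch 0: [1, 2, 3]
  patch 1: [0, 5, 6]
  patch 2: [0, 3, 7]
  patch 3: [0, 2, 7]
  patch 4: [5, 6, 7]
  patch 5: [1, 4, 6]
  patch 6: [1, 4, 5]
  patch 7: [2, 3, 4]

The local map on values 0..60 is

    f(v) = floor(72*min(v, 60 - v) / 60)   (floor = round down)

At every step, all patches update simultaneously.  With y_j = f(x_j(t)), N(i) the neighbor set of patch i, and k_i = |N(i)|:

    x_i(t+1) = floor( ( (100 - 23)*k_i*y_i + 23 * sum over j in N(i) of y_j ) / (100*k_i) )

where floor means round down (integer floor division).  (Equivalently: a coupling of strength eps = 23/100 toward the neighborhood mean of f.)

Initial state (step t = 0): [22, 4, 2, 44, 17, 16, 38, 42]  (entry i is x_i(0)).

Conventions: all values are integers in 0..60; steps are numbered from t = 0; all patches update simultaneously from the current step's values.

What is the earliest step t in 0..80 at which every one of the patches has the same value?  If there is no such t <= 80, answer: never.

Answer: never
Key observation: The state at step 10 reappears at step 12 — the system is in a cycle of period 2 from step 10 on.  No step 0..12 is synchronized, and the cycle repeats forever, so no step up to 80 (or ever) has all patches equal.

Derivation:
t=0: [22, 4, 2, 44, 17, 16, 38, 42]  (not all equal)
t=1: [21, 8, 6, 18, 20, 18, 23, 19]  (not all equal)
t=2: [22, 12, 10, 20, 23, 20, 24, 20]  (not all equal)
t=3: [23, 16, 14, 23, 26, 23, 26, 23]  (not all equal)
t=4: [25, 21, 18, 26, 30, 27, 29, 26]  (not all equal)
t=5: [29, 26, 23, 30, 35, 31, 33, 30]  (not all equal)
t=6: [33, 31, 28, 35, 30, 33, 31, 34]  (not all equal)
t=7: [32, 33, 32, 30, 35, 32, 34, 31]  (not all equal)
t=8: [33, 32, 33, 35, 30, 32, 31, 33]  (not all equal)
t=9: [31, 33, 31, 30, 35, 33, 34, 32]  (not all equal)
t=10: [34, 32, 34, 35, 30, 31, 31, 33]  (not all equal)
t=11: [31, 33, 31, 30, 35, 34, 34, 32]  (not all equal)
t=12: [34, 32, 34, 35, 30, 31, 31, 33]  (not all equal)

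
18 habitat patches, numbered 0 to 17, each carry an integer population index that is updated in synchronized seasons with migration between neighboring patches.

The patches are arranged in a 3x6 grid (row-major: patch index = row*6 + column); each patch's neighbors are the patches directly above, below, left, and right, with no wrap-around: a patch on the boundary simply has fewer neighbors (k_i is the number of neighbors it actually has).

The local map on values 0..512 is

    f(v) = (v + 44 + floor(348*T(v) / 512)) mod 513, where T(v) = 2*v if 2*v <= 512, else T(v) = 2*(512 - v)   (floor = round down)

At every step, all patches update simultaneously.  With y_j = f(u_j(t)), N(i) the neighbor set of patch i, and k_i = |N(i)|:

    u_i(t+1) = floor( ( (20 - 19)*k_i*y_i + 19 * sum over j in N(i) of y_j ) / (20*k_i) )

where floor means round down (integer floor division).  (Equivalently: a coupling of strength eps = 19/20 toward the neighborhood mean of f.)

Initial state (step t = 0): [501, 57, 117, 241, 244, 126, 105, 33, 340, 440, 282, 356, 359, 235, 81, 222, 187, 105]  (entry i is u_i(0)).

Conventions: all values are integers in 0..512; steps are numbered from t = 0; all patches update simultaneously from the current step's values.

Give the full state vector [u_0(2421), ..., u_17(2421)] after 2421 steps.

Answer: [115, 115, 115, 115, 115, 115, 115, 115, 115, 115, 115, 115, 115, 115, 115, 115, 115, 115]
Key observation: The state at step 23, [113, 113, 113, 113, 113, 113, 113, 113, 113, 113, 113, 113, 113, 113, 113, 113, 113, 113], reappears at step 27: the system is in a cycle of period 4 from step 23 on.  Therefore the state at step 2421 equals the state at step 23 + ((2421 - 23) mod 4) = 25, which is [115, 115, 115, 115, 115, 115, 115, 115, 115, 115, 115, 115, 115, 115, 115, 115, 115, 115].

Derivation:
t=0: [501, 57, 117, 241, 244, 126, 105, 33, 340, 440, 282, 356, 359, 235, 81, 222, 187, 105]
t=1: [225, 163, 136, 161, 184, 114, 98, 162, 181, 94, 186, 244, 183, 147, 88, 252, 173, 291]
t=2: [336, 290, 436, 371, 409, 293, 318, 392, 333, 369, 333, 295, 339, 384, 324, 312, 253, 271]
t=3: [116, 89, 105, 81, 105, 101, 99, 106, 90, 104, 105, 119, 100, 99, 103, 110, 117, 123]
t=4: [267, 298, 250, 287, 270, 306, 295, 267, 288, 272, 305, 303, 277, 286, 279, 298, 309, 322]
t=5: [120, 126, 121, 125, 119, 123, 129, 121, 126, 120, 122, 115, 122, 127, 122, 123, 115, 116]
t=6: [343, 328, 339, 327, 333, 320, 329, 342, 329, 335, 320, 326, 344, 330, 338, 324, 326, 315]
t=7: [108, 104, 108, 106, 110, 108, 103, 108, 105, 109, 107, 112, 107, 104, 108, 106, 111, 109]
t=8: [288, 297, 291, 300, 296, 305, 296, 289, 298, 294, 303, 298, 288, 296, 291, 300, 297, 306]
t=9: [120, 122, 119, 120, 118, 119, 122, 119, 121, 118, 119, 117, 120, 122, 119, 120, 118, 119]
t=10: [330, 325, 328, 322, 324, 321, 326, 330, 323, 326, 321, 323, 330, 325, 328, 322, 324, 321]
t=11: [109, 108, 110, 109, 110, 110, 108, 109, 108, 110, 109, 110, 109, 108, 110, 109, 110, 110]
t=12: [298, 301, 299, 302, 301, 303, 300, 298, 302, 300, 302, 302, 298, 301, 299, 302, 301, 303]
t=13: [118, 118, 118, 118, 118, 118, 119, 118, 118, 118, 118, 118, 118, 118, 118, 118, 118, 118]
t=14: [322, 322, 322, 322, 322, 322, 322, 322, 322, 322, 322, 322, 322, 322, 322, 322, 322, 322]
t=15: [111, 111, 111, 111, 111, 111, 111, 111, 111, 111, 111, 111, 111, 111, 111, 111, 111, 111]
t=16: [305, 305, 305, 305, 305, 305, 305, 305, 305, 305, 305, 305, 305, 305, 305, 305, 305, 305]
t=17: [117, 117, 117, 117, 117, 117, 117, 117, 117, 117, 117, 117, 117, 117, 117, 117, 117, 117]
t=18: [320, 320, 320, 320, 320, 320, 320, 320, 320, 320, 320, 320, 320, 320, 320, 320, 320, 320]
t=19: [112, 112, 112, 112, 112, 112, 112, 112, 112, 112, 112, 112, 112, 112, 112, 112, 112, 112]
t=20: [308, 308, 308, 308, 308, 308, 308, 308, 308, 308, 308, 308, 308, 308, 308, 308, 308, 308]
t=21: [116, 116, 116, 116, 116, 116, 116, 116, 116, 116, 116, 116, 116, 116, 116, 116, 116, 116]
t=22: [317, 317, 317, 317, 317, 317, 317, 317, 317, 317, 317, 317, 317, 317, 317, 317, 317, 317]
t=23: [113, 113, 113, 113, 113, 113, 113, 113, 113, 113, 113, 113, 113, 113, 113, 113, 113, 113]
t=24: [310, 310, 310, 310, 310, 310, 310, 310, 310, 310, 310, 310, 310, 310, 310, 310, 310, 310]
t=25: [115, 115, 115, 115, 115, 115, 115, 115, 115, 115, 115, 115, 115, 115, 115, 115, 115, 115]
t=26: [315, 315, 315, 315, 315, 315, 315, 315, 315, 315, 315, 315, 315, 315, 315, 315, 315, 315]
t=27: [113, 113, 113, 113, 113, 113, 113, 113, 113, 113, 113, 113, 113, 113, 113, 113, 113, 113]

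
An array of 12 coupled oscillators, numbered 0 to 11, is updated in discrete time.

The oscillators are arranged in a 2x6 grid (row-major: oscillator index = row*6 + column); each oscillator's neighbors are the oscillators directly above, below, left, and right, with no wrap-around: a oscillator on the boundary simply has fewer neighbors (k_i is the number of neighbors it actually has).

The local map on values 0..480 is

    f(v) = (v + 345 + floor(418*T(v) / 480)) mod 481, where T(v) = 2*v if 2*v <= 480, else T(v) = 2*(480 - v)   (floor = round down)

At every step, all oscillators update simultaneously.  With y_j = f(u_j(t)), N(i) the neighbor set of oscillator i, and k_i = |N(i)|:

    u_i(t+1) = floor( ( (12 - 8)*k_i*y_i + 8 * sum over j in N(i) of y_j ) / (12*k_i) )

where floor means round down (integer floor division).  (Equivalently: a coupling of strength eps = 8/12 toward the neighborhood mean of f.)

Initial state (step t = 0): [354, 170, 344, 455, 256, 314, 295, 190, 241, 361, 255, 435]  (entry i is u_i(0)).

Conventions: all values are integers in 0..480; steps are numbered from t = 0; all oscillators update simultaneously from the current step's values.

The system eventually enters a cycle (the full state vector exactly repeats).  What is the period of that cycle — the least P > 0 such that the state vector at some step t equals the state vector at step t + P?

Answer: 2
Key observation: The state at step 19, [402, 402, 401, 401, 401, 401, 402, 402, 401, 401, 401, 401], reappears at step 21 — and no state repeats earlier — so the cycle the system enters has period 2.

Derivation:
t=0: [354, 170, 344, 455, 256, 314, 295, 190, 241, 361, 255, 435]
t=1: [255, 391, 310, 321, 200, 291, 273, 210, 293, 239, 195, 291]
t=2: [151, 345, 350, 358, 328, 139, 161, 241, 210, 203, 233, 134]
t=3: [342, 316, 439, 437, 307, 310, 207, 277, 346, 338, 253, 165]
t=4: [447, 340, 409, 412, 352, 419, 296, 301, 333, 338, 285, 272]
t=5: [431, 424, 419, 416, 321, 281, 441, 465, 444, 339, 203, 137]
t=6: [379, 378, 384, 418, 336, 236, 369, 368, 388, 411, 395, 223]
t=7: [421, 419, 409, 409, 333, 318, 423, 421, 412, 400, 429, 304]
t=8: [387, 389, 394, 410, 426, 463, 386, 388, 394, 394, 422, 439]
t=9: [412, 410, 405, 397, 380, 371, 412, 410, 408, 399, 387, 372]
t=10: [394, 395, 399, 406, 415, 422, 394, 395, 398, 404, 414, 420]
t=11: [407, 406, 403, 398, 392, 389, 407, 406, 403, 398, 392, 389]
t=12: [398, 398, 401, 404, 408, 410, 398, 398, 401, 404, 408, 410]
t=13: [404, 403, 402, 399, 397, 395, 404, 403, 402, 399, 397, 395]
t=14: [400, 400, 401, 403, 405, 406, 400, 400, 401, 403, 405, 406]
t=15: [403, 402, 402, 400, 399, 398, 403, 402, 402, 400, 399, 398]
t=16: [401, 401, 401, 402, 403, 404, 401, 401, 401, 402, 403, 404]
t=17: [402, 402, 401, 401, 400, 400, 402, 402, 401, 401, 400, 400]
t=18: [401, 401, 401, 402, 402, 403, 401, 401, 401, 402, 402, 403]
t=19: [402, 402, 401, 401, 401, 401, 402, 402, 401, 401, 401, 401]
t=20: [401, 401, 401, 402, 402, 402, 401, 401, 401, 402, 402, 402]
t=21: [402, 402, 401, 401, 401, 401, 402, 402, 401, 401, 401, 401]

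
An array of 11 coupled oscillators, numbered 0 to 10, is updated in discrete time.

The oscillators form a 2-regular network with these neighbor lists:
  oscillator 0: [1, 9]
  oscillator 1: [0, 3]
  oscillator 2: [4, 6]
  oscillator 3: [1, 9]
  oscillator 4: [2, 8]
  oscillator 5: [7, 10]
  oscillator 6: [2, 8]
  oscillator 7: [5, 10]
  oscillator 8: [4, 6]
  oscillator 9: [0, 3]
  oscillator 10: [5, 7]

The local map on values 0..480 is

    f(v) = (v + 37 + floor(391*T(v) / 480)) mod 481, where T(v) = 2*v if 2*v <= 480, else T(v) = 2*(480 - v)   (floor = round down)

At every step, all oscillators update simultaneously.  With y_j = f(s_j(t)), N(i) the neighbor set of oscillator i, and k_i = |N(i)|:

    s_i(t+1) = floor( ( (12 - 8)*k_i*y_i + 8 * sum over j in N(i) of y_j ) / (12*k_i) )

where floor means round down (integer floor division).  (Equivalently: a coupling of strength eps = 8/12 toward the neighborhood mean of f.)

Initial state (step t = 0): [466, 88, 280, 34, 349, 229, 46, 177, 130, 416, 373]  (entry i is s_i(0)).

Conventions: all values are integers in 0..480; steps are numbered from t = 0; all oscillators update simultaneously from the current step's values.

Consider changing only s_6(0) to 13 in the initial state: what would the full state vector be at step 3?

Simulating step by step:
t=0: [466, 88, 280, 34, 349, 229, 13, 177, 130, 416, 373]
t=1: [129, 146, 116, 156, 219, 94, 203, 94, 189, 82, 94]
t=2: [349, 414, 187, 373, 174, 284, 160, 284, 90, 358, 284]
t=3: [102, 99, 172, 97, 111, 159, 259, 159, 247, 111, 159]

Answer: [102, 99, 172, 97, 111, 159, 259, 159, 247, 111, 159]
Key observation: This trace re-runs the system from the modified initial state.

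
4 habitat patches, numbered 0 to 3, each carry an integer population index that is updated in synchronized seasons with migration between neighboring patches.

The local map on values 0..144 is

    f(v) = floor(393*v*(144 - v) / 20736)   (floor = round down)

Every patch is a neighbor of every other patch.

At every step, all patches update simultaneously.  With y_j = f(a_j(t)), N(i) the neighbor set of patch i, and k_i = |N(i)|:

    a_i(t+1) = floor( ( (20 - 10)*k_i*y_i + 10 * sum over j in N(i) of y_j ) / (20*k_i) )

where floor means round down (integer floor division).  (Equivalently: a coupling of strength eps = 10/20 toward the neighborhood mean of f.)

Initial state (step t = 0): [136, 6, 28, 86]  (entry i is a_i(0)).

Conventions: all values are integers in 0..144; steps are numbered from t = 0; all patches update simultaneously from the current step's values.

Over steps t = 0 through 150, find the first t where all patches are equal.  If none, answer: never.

Answer: 4
Key observation: Synchronization is absorbing here: once all patches are equal they stay equal, and step 4 is the first all-equal step.

Derivation:
t=0: [136, 6, 28, 86]  (not all equal)
t=1: [38, 36, 52, 63]  (not all equal)
t=2: [81, 80, 85, 87]  (not all equal)
t=3: [95, 95, 95, 94]  (not all equal)
t=4: [88, 88, 88, 88]  (all equal)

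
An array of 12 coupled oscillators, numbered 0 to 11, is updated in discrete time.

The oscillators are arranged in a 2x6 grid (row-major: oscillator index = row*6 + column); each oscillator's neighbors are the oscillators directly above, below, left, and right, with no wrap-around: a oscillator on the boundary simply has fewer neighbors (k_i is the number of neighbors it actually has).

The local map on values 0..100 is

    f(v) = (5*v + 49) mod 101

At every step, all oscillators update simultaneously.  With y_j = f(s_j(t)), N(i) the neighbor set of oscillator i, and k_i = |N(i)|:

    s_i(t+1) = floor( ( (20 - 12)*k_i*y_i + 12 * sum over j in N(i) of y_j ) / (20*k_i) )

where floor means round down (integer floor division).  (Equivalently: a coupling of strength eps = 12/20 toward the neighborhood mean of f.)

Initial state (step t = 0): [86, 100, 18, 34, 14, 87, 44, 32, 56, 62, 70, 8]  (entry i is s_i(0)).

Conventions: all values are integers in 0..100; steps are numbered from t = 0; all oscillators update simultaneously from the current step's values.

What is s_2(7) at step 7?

Simulating step by step:
t=0: [86, 100, 18, 34, 14, 87, 44, 32, 56, 62, 70, 8]
t=1: [63, 41, 32, 29, 45, 64, 51, 30, 30, 50, 71, 88]
t=2: [40, 54, 51, 72, 60, 73, 48, 69, 79, 77, 50, 53]
t=3: [49, 34, 12, 17, 40, 21, 76, 65, 40, 40, 56, 36]
t=4: [49, 41, 22, 33, 41, 43, 58, 46, 44, 40, 34, 34]
t=5: [63, 66, 49, 36, 39, 45, 65, 61, 63, 38, 30, 30]
t=6: [68, 71, 69, 45, 56, 70, 62, 62, 60, 52, 74, 90]
t=7: [51, 46, 60, 53, 47, 74, 65, 42, 49, 29, 31, 71]

Answer: s_2(7) = 60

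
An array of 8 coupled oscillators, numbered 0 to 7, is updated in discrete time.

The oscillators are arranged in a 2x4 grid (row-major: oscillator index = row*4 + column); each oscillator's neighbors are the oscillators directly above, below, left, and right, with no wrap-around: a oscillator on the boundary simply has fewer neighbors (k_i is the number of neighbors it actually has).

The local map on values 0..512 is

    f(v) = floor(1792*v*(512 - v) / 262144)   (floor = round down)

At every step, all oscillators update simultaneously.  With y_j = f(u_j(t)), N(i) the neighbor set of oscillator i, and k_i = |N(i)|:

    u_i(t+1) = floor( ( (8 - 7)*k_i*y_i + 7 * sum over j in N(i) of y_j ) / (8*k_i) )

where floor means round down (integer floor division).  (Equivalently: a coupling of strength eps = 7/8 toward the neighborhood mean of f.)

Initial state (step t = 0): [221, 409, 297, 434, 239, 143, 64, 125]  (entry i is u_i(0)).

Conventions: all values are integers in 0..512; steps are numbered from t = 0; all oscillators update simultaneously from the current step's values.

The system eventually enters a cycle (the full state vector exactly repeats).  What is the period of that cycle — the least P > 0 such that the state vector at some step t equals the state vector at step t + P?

Answer: 4
Key observation: The state at step 26, [447, 447, 447, 447, 447, 447, 447, 447], reappears at step 30 — and no state repeats earlier — so the cycle the system enters has period 4.

Derivation:
t=0: [221, 409, 297, 434, 239, 143, 64, 125]
t=1: [375, 396, 262, 364, 405, 315, 352, 228]
t=2: [310, 395, 367, 434, 376, 343, 431, 384]
t=3: [344, 385, 274, 334, 404, 312, 349, 247]
t=4: [325, 411, 384, 441, 396, 350, 432, 403]
t=5: [313, 367, 255, 305, 390, 291, 327, 234]
t=6: [354, 427, 407, 443, 418, 376, 439, 424]
t=7: [273, 329, 233, 265, 353, 258, 288, 218]
t=8: [403, 441, 434, 441, 438, 416, 442, 443]
t=9: [227, 261, 215, 218, 278, 222, 234, 211]
t=10: [445, 440, 442, 435, 441, 444, 437, 440]
t=11: [213, 207, 221, 215, 205, 216, 212, 224]
t=12: [431, 436, 434, 439, 435, 432, 438, 435]
t=13: [228, 233, 223, 228, 235, 226, 230, 221]
t=14: [443, 441, 442, 439, 441, 443, 440, 442]
t=15: [213, 209, 215, 212, 208, 213, 210, 216]
t=16: [432, 434, 433, 436, 434, 432, 435, 433]
t=17: [231, 234, 228, 232, 235, 230, 233, 227]
t=18: [443, 442, 443, 442, 443, 443, 442, 443]
t=19: [209, 208, 210, 208, 208, 209, 208, 210]
t=20: [432, 432, 432, 432, 432, 432, 432, 432]
t=21: [236, 236, 236, 236, 236, 236, 236, 236]
t=22: [445, 445, 445, 445, 445, 445, 445, 445]
t=23: [203, 203, 203, 203, 203, 203, 203, 203]
t=24: [428, 428, 428, 428, 428, 428, 428, 428]
t=25: [245, 245, 245, 245, 245, 245, 245, 245]
t=26: [447, 447, 447, 447, 447, 447, 447, 447]
t=27: [198, 198, 198, 198, 198, 198, 198, 198]
t=28: [425, 425, 425, 425, 425, 425, 425, 425]
t=29: [252, 252, 252, 252, 252, 252, 252, 252]
t=30: [447, 447, 447, 447, 447, 447, 447, 447]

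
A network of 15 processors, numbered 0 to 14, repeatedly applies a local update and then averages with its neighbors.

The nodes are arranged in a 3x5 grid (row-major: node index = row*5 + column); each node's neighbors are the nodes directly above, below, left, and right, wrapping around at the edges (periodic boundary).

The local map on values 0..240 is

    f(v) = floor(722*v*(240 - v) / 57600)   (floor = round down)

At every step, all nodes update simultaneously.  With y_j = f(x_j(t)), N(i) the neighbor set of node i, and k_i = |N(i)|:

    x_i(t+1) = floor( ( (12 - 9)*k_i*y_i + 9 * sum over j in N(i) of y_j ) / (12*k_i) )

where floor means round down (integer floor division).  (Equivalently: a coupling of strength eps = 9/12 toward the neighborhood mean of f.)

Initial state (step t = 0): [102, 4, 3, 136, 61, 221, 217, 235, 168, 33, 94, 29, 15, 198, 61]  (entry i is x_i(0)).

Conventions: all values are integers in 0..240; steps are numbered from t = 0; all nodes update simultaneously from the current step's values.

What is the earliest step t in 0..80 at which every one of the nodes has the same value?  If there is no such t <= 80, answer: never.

Answer: 14
Key observation: Synchronization is absorbing here: once all nodes are equal they stay equal, and step 14 is the first all-equal step.

Derivation:
t=0: [102, 4, 3, 136, 61, 221, 217, 235, 168, 33, 94, 29, 15, 198, 61]  (not all equal)
t=1: [113, 63, 47, 119, 141, 105, 44, 52, 109, 110, 125, 72, 48, 120, 127]  (not all equal)
t=2: [170, 138, 132, 165, 177, 165, 137, 126, 168, 177, 173, 139, 134, 167, 178]  (not all equal)
t=3: [152, 171, 173, 155, 143, 152, 172, 173, 155, 144, 151, 170, 172, 154, 142]  (not all equal)
t=4: [164, 150, 149, 162, 170, 164, 150, 149, 162, 170, 165, 151, 149, 163, 171]  (not all equal)
t=5: [156, 166, 166, 158, 151, 156, 166, 166, 158, 151, 156, 166, 166, 157, 151]  (not all equal)
t=6: [162, 155, 154, 161, 166, 162, 155, 154, 161, 166, 162, 155, 154, 161, 166]  (not all equal)
t=7: [158, 163, 164, 159, 155, 158, 163, 164, 159, 155, 158, 163, 164, 159, 155]  (not all equal)
t=8: [161, 157, 157, 160, 163, 161, 157, 157, 160, 163, 161, 157, 157, 160, 163]  (not all equal)
t=9: [159, 162, 162, 160, 157, 159, 162, 162, 160, 157, 159, 162, 162, 160, 157]  (not all equal)
t=10: [160, 158, 158, 160, 162, 160, 158, 158, 160, 162, 160, 158, 158, 160, 162]  (not all equal)
t=11: [160, 161, 161, 160, 158, 160, 161, 161, 160, 158, 160, 161, 161, 160, 158]  (not all equal)
t=12: [160, 159, 159, 160, 161, 160, 159, 159, 160, 161, 160, 159, 159, 160, 161]  (not all equal)
t=13: [160, 160, 160, 160, 159, 160, 160, 160, 160, 159, 160, 160, 160, 160, 159]  (not all equal)
t=14: [160, 160, 160, 160, 160, 160, 160, 160, 160, 160, 160, 160, 160, 160, 160]  (all equal)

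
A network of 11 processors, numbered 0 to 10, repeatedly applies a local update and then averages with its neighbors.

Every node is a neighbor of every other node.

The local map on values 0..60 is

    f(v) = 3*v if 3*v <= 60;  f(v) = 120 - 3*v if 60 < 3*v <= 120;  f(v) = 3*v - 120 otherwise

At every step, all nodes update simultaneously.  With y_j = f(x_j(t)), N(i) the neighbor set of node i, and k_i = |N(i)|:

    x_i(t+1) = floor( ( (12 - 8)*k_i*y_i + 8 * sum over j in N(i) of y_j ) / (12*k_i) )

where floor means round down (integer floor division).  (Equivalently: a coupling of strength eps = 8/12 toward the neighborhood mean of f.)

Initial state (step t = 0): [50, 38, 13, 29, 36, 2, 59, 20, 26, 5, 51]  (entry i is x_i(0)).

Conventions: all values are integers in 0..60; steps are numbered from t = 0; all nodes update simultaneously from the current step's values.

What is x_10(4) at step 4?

Simulating step by step:
t=0: [50, 38, 13, 29, 36, 2, 59, 20, 26, 5, 51]
t=1: [30, 23, 32, 31, 25, 23, 37, 38, 33, 26, 31]
t=2: [30, 35, 28, 29, 34, 35, 24, 23, 27, 33, 29]
t=3: [30, 26, 32, 31, 27, 26, 35, 36, 33, 28, 31]
t=4: [29, 32, 27, 28, 31, 32, 25, 24, 26, 30, 28]

Answer: x_10(4) = 28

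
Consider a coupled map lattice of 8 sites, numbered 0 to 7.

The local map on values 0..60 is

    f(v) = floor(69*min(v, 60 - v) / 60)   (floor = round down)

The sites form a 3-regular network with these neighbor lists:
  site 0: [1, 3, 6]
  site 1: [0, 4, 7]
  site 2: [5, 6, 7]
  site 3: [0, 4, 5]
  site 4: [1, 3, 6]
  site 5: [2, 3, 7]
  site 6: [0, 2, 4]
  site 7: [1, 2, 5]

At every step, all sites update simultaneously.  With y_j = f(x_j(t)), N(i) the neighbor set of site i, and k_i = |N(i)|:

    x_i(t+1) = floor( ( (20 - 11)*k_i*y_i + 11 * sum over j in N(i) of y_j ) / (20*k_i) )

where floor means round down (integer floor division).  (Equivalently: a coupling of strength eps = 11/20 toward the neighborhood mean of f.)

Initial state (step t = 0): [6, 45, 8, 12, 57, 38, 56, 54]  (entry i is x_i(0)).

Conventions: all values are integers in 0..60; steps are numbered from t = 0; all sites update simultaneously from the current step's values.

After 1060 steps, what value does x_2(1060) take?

Answer: x_2(1060) = 31
Key observation: The state at step 15, [33, 33, 33, 33, 33, 33, 33, 33], reappears at step 17: the system is in a cycle of period 2 from step 15 on.  Therefore the state at step 1060 equals the state at step 15 + ((1060 - 15) mod 2) = 16, which is [31, 31, 31, 31, 31, 31, 31, 31].

Derivation:
t=0: [6, 45, 8, 12, 57, 38, 56, 54]
t=1: [8, 10, 10, 12, 7, 16, 5, 12]
t=2: [9, 10, 11, 12, 8, 14, 7, 13]
t=3: [10, 11, 12, 12, 9, 14, 9, 13]
t=4: [11, 11, 13, 12, 10, 14, 10, 13]
t=5: [12, 12, 13, 13, 11, 14, 11, 14]
t=6: [13, 13, 14, 13, 12, 15, 12, 15]
t=7: [13, 14, 15, 14, 13, 16, 13, 16]
t=8: [14, 15, 16, 15, 14, 17, 14, 17]
t=9: [16, 17, 18, 17, 16, 18, 16, 18]
t=10: [18, 18, 19, 18, 18, 19, 18, 19]
t=11: [20, 20, 20, 20, 20, 20, 20, 20]
t=12: [23, 23, 23, 23, 23, 23, 23, 23]
t=13: [26, 26, 26, 26, 26, 26, 26, 26]
t=14: [29, 29, 29, 29, 29, 29, 29, 29]
t=15: [33, 33, 33, 33, 33, 33, 33, 33]
t=16: [31, 31, 31, 31, 31, 31, 31, 31]
t=17: [33, 33, 33, 33, 33, 33, 33, 33]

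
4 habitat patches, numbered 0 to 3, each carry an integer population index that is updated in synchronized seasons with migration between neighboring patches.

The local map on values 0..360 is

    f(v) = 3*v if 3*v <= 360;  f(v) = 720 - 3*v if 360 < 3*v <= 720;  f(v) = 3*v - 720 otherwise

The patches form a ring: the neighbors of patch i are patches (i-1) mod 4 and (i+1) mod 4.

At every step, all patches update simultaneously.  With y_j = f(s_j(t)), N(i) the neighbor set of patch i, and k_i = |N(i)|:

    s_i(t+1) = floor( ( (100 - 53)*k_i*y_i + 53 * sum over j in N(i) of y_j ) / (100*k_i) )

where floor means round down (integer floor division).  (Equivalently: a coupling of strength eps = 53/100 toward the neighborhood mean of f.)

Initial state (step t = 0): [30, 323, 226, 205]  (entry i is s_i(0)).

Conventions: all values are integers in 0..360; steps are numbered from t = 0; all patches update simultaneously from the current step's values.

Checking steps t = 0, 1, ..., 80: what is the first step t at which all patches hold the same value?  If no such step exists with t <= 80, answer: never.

Answer: never
Key observation: The state at step 30 reappears at step 42 — the system is in a cycle of period 12 from step 30 on.  No step 0..42 is synchronized, and the cycle repeats forever, so no step up to 80 (or ever) has all patches equal.

Derivation:
t=0: [30, 323, 226, 205]  (not all equal)
t=1: [136, 152, 113, 84]  (not all equal)
t=2: [283, 296, 296, 290]  (not all equal)
t=3: [144, 157, 163, 149]  (not all equal)
t=4: [273, 254, 246, 265]  (not all equal)
t=5: [77, 50, 39, 66]  (not all equal)
t=6: [200, 162, 147, 185]  (not all equal)
t=7: [162, 215, 236, 183]  (not all equal)
t=8: [175, 100, 70, 145]  (not all equal)
t=9: [246, 248, 253, 241]  (not all equal)
t=10: [15, 26, 25, 16]  (not all equal)
t=11: [54, 68, 68, 54]  (not all equal)
t=12: [173, 192, 192, 173]  (not all equal)
t=13: [185, 159, 159, 185]  (not all equal)
t=14: [185, 222, 222, 185]  (not all equal)
t=15: [135, 83, 83, 135]  (not all equal)
t=16: [297, 266, 266, 297]  (not all equal)
t=17: [146, 102, 102, 146]  (not all equal)
t=18: [288, 299, 299, 288]  (not all equal)
t=19: [152, 168, 168, 152]  (not all equal)
t=20: [251, 228, 228, 251]  (not all equal)
t=21: [33, 35, 35, 33]  (not all equal)
t=22: [100, 103, 103, 100]  (not all equal)
t=23: [302, 306, 306, 302]  (not all equal)
t=24: [189, 194, 194, 189]  (not all equal)
t=25: [149, 141, 141, 149]  (not all equal)
t=26: [279, 290, 290, 279]  (not all equal)
t=27: [125, 141, 141, 125]  (not all equal)
t=28: [332, 309, 309, 332]  (not all equal)
t=29: [257, 225, 225, 257]  (not all equal)
t=30: [49, 46, 46, 49]  (not all equal)
t=31: [144, 140, 140, 144]  (not all equal)
t=32: [291, 296, 296, 291]  (not all equal)
t=33: [156, 164, 164, 156]  (not all equal)
t=34: [245, 234, 234, 245]  (not all equal)
t=35: [15, 17, 17, 15]  (not all equal)
t=36: [46, 49, 49, 46]  (not all equal)
t=37: [140, 144, 144, 140]  (not all equal)
t=38: [296, 291, 291, 296]  (not all equal)
t=39: [164, 156, 156, 164]  (not all equal)
t=40: [234, 245, 245, 234]  (not all equal)
t=41: [17, 15, 15, 17]  (not all equal)
t=42: [49, 46, 46, 49]  (not all equal)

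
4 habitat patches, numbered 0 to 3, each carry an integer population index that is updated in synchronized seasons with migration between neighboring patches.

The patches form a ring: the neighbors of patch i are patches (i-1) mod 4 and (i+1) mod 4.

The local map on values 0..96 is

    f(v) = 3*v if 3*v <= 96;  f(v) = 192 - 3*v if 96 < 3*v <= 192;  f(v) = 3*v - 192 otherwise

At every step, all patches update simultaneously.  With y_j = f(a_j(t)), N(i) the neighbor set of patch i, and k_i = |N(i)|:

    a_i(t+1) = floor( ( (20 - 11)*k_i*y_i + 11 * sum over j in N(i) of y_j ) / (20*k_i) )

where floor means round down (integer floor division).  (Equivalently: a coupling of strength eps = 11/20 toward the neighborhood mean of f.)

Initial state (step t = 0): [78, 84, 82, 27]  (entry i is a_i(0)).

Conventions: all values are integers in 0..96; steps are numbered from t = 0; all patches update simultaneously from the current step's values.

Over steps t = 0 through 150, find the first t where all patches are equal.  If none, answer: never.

Answer: never
Key observation: The state at step 16 reappears at step 26 — the system is in a cycle of period 10 from step 16 on.  No step 0..26 is synchronized, and the cycle repeats forever, so no step up to 150 (or ever) has all patches equal.

Derivation:
t=0: [78, 84, 82, 27]  (not all equal)
t=1: [57, 53, 63, 62]  (not all equal)
t=2: [20, 21, 12, 9]  (not all equal)
t=3: [51, 54, 40, 38]  (not all equal)
t=4: [47, 44, 62, 65]  (not all equal)
t=5: [40, 42, 20, 17]  (not all equal)
t=6: [64, 66, 59, 59]  (not all equal)
t=7: [5, 6, 12, 10]  (not all equal)
t=8: [19, 22, 29, 27]  (not all equal)
t=9: [66, 69, 79, 76]  (not all equal)
t=10: [16, 20, 34, 30]  (not all equal)
t=11: [62, 64, 81, 78]  (not all equal)
t=12: [14, 15, 34, 34]  (not all equal)
t=13: [56, 56, 77, 76]  (not all equal)
t=14: [27, 28, 34, 33]  (not all equal)
t=15: [85, 84, 89, 88]  (not all equal)
t=16: [64, 64, 70, 70]  (not all equal)
t=17: [4, 4, 13, 13]  (not all equal)
t=18: [19, 19, 31, 31]  (not all equal)
t=19: [66, 66, 83, 83]  (not all equal)
t=20: [20, 20, 42, 42]  (not all equal)
t=21: [61, 61, 64, 64]  (not all equal)
t=22: [6, 6, 2, 2]  (not all equal)
t=23: [14, 14, 9, 9]  (not all equal)
t=24: [37, 37, 31, 31]  (not all equal)
t=25: [84, 84, 89, 89]  (not all equal)
t=26: [64, 64, 70, 70]  (not all equal)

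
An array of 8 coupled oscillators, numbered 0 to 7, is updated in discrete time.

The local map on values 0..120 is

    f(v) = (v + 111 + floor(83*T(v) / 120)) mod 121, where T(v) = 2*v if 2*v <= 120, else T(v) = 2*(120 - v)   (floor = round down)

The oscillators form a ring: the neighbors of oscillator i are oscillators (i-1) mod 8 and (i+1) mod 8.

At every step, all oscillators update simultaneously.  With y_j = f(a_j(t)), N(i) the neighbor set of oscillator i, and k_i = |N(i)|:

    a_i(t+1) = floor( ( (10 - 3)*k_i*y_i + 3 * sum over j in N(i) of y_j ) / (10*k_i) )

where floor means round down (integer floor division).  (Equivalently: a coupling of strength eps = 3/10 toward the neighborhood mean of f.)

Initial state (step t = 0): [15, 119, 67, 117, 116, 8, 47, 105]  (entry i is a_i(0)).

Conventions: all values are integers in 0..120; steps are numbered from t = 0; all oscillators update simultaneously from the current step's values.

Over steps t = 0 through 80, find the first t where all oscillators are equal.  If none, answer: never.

Simulating step by step:
t=0: [15, 119, 67, 117, 116, 8, 47, 105]  (not all equal)
t=1: [51, 82, 39, 95, 95, 38, 90, 99]  (not all equal)
t=2: [95, 31, 75, 113, 113, 73, 29, 99]  (not all equal)
t=3: [110, 62, 30, 96, 96, 30, 60, 109]  (not all equal)
t=4: [97, 33, 62, 110, 110, 62, 34, 98]  (not all equal)
t=5: [110, 66, 34, 97, 97, 35, 69, 110]  (not all equal)
t=6: [97, 33, 68, 110, 111, 70, 33, 97]  (not all equal)
t=7: [110, 66, 32, 97, 97, 32, 66, 110]  (not all equal)
t=8: [97, 33, 65, 110, 110, 65, 33, 97]  (not all equal)
t=9: [110, 66, 34, 97, 97, 34, 66, 110]  (not all equal)
t=10: [97, 33, 68, 110, 110, 68, 33, 97]  (not all equal)
t=11: [110, 66, 32, 97, 97, 32, 66, 110]  (not all equal)

Answer: never
Key observation: The state at step 7 reappears at step 11 — the system is in a cycle of period 4 from step 7 on.  No step 0..11 is synchronized, and the cycle repeats forever, so no step up to 80 (or ever) has all oscillators equal.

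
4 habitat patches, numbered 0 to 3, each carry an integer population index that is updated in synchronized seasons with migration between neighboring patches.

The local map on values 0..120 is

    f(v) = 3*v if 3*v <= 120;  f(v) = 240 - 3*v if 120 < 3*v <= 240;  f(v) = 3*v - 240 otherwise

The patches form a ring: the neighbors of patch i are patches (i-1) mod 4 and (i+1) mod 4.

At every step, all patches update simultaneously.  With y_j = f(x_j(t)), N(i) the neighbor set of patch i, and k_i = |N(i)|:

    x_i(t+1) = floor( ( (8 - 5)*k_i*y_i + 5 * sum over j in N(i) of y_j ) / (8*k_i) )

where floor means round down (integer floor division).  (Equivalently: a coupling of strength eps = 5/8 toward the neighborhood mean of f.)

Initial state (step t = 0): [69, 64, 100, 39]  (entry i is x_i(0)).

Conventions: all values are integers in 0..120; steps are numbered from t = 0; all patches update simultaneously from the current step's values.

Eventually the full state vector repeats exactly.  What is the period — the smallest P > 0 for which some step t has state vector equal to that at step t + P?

Answer: 2
Key observation: The state at step 19, [31, 30, 30, 30], reappears at step 21 — and no state repeats earlier — so the cycle the system enters has period 2.

Derivation:
t=0: [69, 64, 100, 39]
t=1: [63, 47, 74, 72]
t=2: [57, 58, 45, 30]
t=3: [74, 79, 88, 88]
t=4: [15, 14, 17, 22]
t=5: [50, 45, 52, 54]
t=6: [90, 93, 88, 83]
t=7: [26, 31, 24, 20]
t=8: [77, 81, 74, 69]
t=9: [14, 9, 18, 20]
t=10: [42, 40, 47, 52]
t=11: [106, 111, 100, 98]
t=12: [75, 78, 68, 63]
t=13: [23, 18, 31, 35]
t=14: [75, 70, 84, 90]
t=15: [24, 19, 23, 19]
t=16: [62, 65, 61, 65]
t=17: [48, 51, 49, 51]
t=18: [90, 91, 89, 91]
t=19: [31, 30, 30, 30]
t=20: [91, 90, 90, 90]
t=21: [31, 30, 30, 30]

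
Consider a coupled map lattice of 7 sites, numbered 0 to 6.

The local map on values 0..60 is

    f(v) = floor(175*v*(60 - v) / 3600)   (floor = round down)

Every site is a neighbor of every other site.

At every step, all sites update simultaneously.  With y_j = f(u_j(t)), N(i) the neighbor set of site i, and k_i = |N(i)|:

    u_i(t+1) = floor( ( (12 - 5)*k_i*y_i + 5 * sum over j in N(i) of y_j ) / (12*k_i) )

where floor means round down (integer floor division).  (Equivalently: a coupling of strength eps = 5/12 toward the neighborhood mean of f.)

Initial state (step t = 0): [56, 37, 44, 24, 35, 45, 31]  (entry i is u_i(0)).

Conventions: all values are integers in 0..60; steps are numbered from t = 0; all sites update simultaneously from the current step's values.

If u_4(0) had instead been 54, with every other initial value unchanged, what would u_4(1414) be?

Answer: u_4(1414) = 41
Key observation: The state at step 5, [37, 37, 37, 37, 37, 37, 37], reappears at step 7: the system is in a cycle of period 2 from step 5 on.  Therefore the state at step 1414 equals the state at step 5 + ((1414 - 5) mod 2) = 6, which is [41, 41, 41, 41, 41, 41, 41].

Derivation:
t=0: [56, 37, 44, 24, 54, 45, 31]
t=1: [20, 36, 32, 36, 22, 31, 37]
t=2: [39, 41, 42, 41, 40, 42, 41]
t=3: [38, 37, 36, 37, 37, 36, 37]
t=4: [40, 41, 41, 41, 41, 41, 41]
t=5: [37, 37, 37, 37, 37, 37, 37]
t=6: [41, 41, 41, 41, 41, 41, 41]
t=7: [37, 37, 37, 37, 37, 37, 37]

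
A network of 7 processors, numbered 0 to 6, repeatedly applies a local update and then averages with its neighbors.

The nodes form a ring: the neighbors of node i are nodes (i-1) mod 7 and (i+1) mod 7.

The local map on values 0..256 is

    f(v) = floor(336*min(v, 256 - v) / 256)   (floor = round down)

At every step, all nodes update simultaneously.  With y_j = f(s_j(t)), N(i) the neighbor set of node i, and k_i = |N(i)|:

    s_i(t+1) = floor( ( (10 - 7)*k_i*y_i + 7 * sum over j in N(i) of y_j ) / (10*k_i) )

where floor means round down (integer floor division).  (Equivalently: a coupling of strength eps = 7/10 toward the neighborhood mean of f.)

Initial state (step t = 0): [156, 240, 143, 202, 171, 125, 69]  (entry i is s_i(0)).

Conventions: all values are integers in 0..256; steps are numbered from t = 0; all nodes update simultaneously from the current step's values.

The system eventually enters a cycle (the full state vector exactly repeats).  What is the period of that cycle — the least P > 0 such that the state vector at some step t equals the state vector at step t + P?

Simulating step by step:
t=0: [156, 240, 143, 202, 171, 125, 69]
t=1: [78, 103, 76, 111, 115, 119, 130]
t=2: [135, 110, 127, 130, 150, 157, 139]
t=3: [151, 156, 157, 156, 144, 140, 146]
t=4: [137, 132, 130, 135, 143, 147, 144]
t=5: [154, 160, 161, 156, 149, 146, 148]
t=6: [133, 127, 127, 131, 138, 141, 139]
t=7: [159, 164, 165, 161, 156, 152, 154]
t=8: [126, 122, 121, 124, 130, 133, 131]
t=9: [162, 161, 160, 161, 162, 163, 163]
t=10: [123, 124, 124, 124, 123, 122, 122]
t=11: [161, 161, 162, 161, 161, 160, 160]
t=12: [124, 123, 123, 123, 124, 125, 125]
t=13: [162, 161, 161, 161, 162, 163, 163]
t=14: [123, 123, 124, 123, 123, 122, 122]
t=15: [160, 161, 161, 161, 160, 160, 160]
t=16: [125, 124, 124, 124, 125, 126, 126]
t=17: [163, 162, 162, 162, 163, 164, 164]
t=18: [121, 122, 123, 122, 121, 120, 120]
t=19: [158, 159, 160, 159, 158, 157, 157]
t=20: [128, 127, 126, 127, 128, 128, 128]
t=21: [167, 166, 165, 166, 167, 168, 168]
t=22: [116, 117, 118, 117, 116, 115, 115]
t=23: [151, 153, 153, 153, 151, 150, 150]
t=24: [137, 135, 135, 135, 137, 138, 138]
t=25: [156, 157, 158, 157, 156, 154, 154]
t=26: [131, 129, 128, 129, 131, 132, 132]
t=27: [164, 166, 166, 166, 164, 162, 162]
t=28: [120, 118, 118, 118, 120, 121, 121]
t=29: [156, 155, 154, 155, 156, 157, 157]
t=30: [130, 132, 132, 132, 130, 129, 129]
t=31: [164, 163, 162, 163, 164, 165, 165]
t=32: [120, 121, 122, 121, 120, 119, 119]
t=33: [157, 158, 158, 158, 157, 156, 156]
t=34: [129, 128, 128, 128, 129, 130, 130]
t=35: [166, 167, 168, 167, 166, 165, 165]
t=36: [117, 116, 115, 116, 117, 118, 118]
t=37: [153, 151, 151, 151, 153, 153, 153]
t=38: [135, 136, 137, 136, 135, 135, 135]
t=39: [157, 157, 156, 157, 157, 158, 158]
t=40: [128, 129, 129, 129, 128, 128, 128]
t=41: [167, 166, 166, 166, 167, 168, 168]
t=42: [116, 117, 118, 117, 116, 115, 115]

Answer: 20
Key observation: The state at step 22, [116, 117, 118, 117, 116, 115, 115], reappears at step 42 — and no state repeats earlier — so the cycle the system enters has period 20.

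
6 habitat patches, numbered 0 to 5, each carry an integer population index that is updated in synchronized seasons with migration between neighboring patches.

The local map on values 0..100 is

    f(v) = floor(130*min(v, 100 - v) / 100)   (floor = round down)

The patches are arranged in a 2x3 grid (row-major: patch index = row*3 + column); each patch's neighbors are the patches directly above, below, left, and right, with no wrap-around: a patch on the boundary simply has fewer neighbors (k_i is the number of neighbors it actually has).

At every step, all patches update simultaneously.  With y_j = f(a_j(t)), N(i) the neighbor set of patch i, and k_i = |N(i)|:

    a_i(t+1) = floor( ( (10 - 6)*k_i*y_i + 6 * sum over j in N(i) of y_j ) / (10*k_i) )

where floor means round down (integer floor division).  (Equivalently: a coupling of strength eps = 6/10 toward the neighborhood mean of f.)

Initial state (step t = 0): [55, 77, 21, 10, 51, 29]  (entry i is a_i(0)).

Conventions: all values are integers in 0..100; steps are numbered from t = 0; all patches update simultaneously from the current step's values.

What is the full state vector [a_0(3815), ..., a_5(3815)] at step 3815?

Answer: [62, 62, 62, 62, 62, 62]
Key observation: The state at step 7, [62, 62, 62, 62, 62, 62], reappears at step 11: the system is in a cycle of period 4 from step 7 on.  Therefore the state at step 3815 equals the state at step 7 + ((3815 - 7) mod 4) = 7, which is [62, 62, 62, 62, 62, 62].

Derivation:
t=0: [55, 77, 21, 10, 51, 29]
t=1: [35, 41, 30, 41, 41, 41]
t=2: [49, 48, 47, 50, 53, 48]
t=3: [63, 61, 61, 63, 62, 61]
t=4: [48, 49, 50, 48, 49, 49]
t=5: [62, 63, 63, 62, 62, 63]
t=6: [48, 48, 48, 49, 48, 48]
t=7: [62, 62, 62, 62, 62, 62]
t=8: [49, 49, 49, 49, 49, 49]
t=9: [63, 63, 63, 63, 63, 63]
t=10: [48, 48, 48, 48, 48, 48]
t=11: [62, 62, 62, 62, 62, 62]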